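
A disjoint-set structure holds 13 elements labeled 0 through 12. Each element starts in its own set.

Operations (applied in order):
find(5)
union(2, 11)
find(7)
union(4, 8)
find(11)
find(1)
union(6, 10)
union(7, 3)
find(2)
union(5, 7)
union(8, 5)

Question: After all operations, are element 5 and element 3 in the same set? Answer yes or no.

Answer: yes

Derivation:
Step 1: find(5) -> no change; set of 5 is {5}
Step 2: union(2, 11) -> merged; set of 2 now {2, 11}
Step 3: find(7) -> no change; set of 7 is {7}
Step 4: union(4, 8) -> merged; set of 4 now {4, 8}
Step 5: find(11) -> no change; set of 11 is {2, 11}
Step 6: find(1) -> no change; set of 1 is {1}
Step 7: union(6, 10) -> merged; set of 6 now {6, 10}
Step 8: union(7, 3) -> merged; set of 7 now {3, 7}
Step 9: find(2) -> no change; set of 2 is {2, 11}
Step 10: union(5, 7) -> merged; set of 5 now {3, 5, 7}
Step 11: union(8, 5) -> merged; set of 8 now {3, 4, 5, 7, 8}
Set of 5: {3, 4, 5, 7, 8}; 3 is a member.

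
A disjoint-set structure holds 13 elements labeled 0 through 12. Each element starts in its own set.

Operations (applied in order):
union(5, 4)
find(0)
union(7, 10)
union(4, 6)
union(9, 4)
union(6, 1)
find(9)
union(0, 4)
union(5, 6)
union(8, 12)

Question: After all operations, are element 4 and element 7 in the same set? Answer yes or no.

Answer: no

Derivation:
Step 1: union(5, 4) -> merged; set of 5 now {4, 5}
Step 2: find(0) -> no change; set of 0 is {0}
Step 3: union(7, 10) -> merged; set of 7 now {7, 10}
Step 4: union(4, 6) -> merged; set of 4 now {4, 5, 6}
Step 5: union(9, 4) -> merged; set of 9 now {4, 5, 6, 9}
Step 6: union(6, 1) -> merged; set of 6 now {1, 4, 5, 6, 9}
Step 7: find(9) -> no change; set of 9 is {1, 4, 5, 6, 9}
Step 8: union(0, 4) -> merged; set of 0 now {0, 1, 4, 5, 6, 9}
Step 9: union(5, 6) -> already same set; set of 5 now {0, 1, 4, 5, 6, 9}
Step 10: union(8, 12) -> merged; set of 8 now {8, 12}
Set of 4: {0, 1, 4, 5, 6, 9}; 7 is not a member.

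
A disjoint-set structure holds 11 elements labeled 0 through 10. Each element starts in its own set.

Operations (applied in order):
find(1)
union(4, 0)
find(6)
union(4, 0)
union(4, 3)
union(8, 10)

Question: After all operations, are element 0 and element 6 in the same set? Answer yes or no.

Step 1: find(1) -> no change; set of 1 is {1}
Step 2: union(4, 0) -> merged; set of 4 now {0, 4}
Step 3: find(6) -> no change; set of 6 is {6}
Step 4: union(4, 0) -> already same set; set of 4 now {0, 4}
Step 5: union(4, 3) -> merged; set of 4 now {0, 3, 4}
Step 6: union(8, 10) -> merged; set of 8 now {8, 10}
Set of 0: {0, 3, 4}; 6 is not a member.

Answer: no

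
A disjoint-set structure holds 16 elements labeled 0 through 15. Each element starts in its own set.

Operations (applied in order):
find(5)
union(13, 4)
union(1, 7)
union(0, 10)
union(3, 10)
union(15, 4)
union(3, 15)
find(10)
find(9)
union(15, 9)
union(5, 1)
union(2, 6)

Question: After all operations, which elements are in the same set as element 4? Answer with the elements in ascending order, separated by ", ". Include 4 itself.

Step 1: find(5) -> no change; set of 5 is {5}
Step 2: union(13, 4) -> merged; set of 13 now {4, 13}
Step 3: union(1, 7) -> merged; set of 1 now {1, 7}
Step 4: union(0, 10) -> merged; set of 0 now {0, 10}
Step 5: union(3, 10) -> merged; set of 3 now {0, 3, 10}
Step 6: union(15, 4) -> merged; set of 15 now {4, 13, 15}
Step 7: union(3, 15) -> merged; set of 3 now {0, 3, 4, 10, 13, 15}
Step 8: find(10) -> no change; set of 10 is {0, 3, 4, 10, 13, 15}
Step 9: find(9) -> no change; set of 9 is {9}
Step 10: union(15, 9) -> merged; set of 15 now {0, 3, 4, 9, 10, 13, 15}
Step 11: union(5, 1) -> merged; set of 5 now {1, 5, 7}
Step 12: union(2, 6) -> merged; set of 2 now {2, 6}
Component of 4: {0, 3, 4, 9, 10, 13, 15}

Answer: 0, 3, 4, 9, 10, 13, 15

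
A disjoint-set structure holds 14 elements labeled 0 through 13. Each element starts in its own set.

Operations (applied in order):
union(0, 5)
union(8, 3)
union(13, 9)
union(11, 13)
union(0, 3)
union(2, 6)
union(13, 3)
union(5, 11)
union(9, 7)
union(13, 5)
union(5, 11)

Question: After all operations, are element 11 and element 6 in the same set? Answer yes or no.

Step 1: union(0, 5) -> merged; set of 0 now {0, 5}
Step 2: union(8, 3) -> merged; set of 8 now {3, 8}
Step 3: union(13, 9) -> merged; set of 13 now {9, 13}
Step 4: union(11, 13) -> merged; set of 11 now {9, 11, 13}
Step 5: union(0, 3) -> merged; set of 0 now {0, 3, 5, 8}
Step 6: union(2, 6) -> merged; set of 2 now {2, 6}
Step 7: union(13, 3) -> merged; set of 13 now {0, 3, 5, 8, 9, 11, 13}
Step 8: union(5, 11) -> already same set; set of 5 now {0, 3, 5, 8, 9, 11, 13}
Step 9: union(9, 7) -> merged; set of 9 now {0, 3, 5, 7, 8, 9, 11, 13}
Step 10: union(13, 5) -> already same set; set of 13 now {0, 3, 5, 7, 8, 9, 11, 13}
Step 11: union(5, 11) -> already same set; set of 5 now {0, 3, 5, 7, 8, 9, 11, 13}
Set of 11: {0, 3, 5, 7, 8, 9, 11, 13}; 6 is not a member.

Answer: no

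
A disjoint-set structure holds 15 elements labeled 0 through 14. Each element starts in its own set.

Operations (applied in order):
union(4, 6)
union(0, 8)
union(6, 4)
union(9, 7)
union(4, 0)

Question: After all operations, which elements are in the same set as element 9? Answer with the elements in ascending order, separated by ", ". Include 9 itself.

Answer: 7, 9

Derivation:
Step 1: union(4, 6) -> merged; set of 4 now {4, 6}
Step 2: union(0, 8) -> merged; set of 0 now {0, 8}
Step 3: union(6, 4) -> already same set; set of 6 now {4, 6}
Step 4: union(9, 7) -> merged; set of 9 now {7, 9}
Step 5: union(4, 0) -> merged; set of 4 now {0, 4, 6, 8}
Component of 9: {7, 9}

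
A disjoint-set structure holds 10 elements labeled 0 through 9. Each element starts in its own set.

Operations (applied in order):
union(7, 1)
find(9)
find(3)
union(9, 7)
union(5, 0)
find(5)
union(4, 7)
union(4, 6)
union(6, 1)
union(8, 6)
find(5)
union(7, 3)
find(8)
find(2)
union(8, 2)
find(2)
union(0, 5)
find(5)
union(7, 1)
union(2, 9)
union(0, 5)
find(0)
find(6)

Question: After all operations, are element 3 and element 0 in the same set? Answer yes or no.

Step 1: union(7, 1) -> merged; set of 7 now {1, 7}
Step 2: find(9) -> no change; set of 9 is {9}
Step 3: find(3) -> no change; set of 3 is {3}
Step 4: union(9, 7) -> merged; set of 9 now {1, 7, 9}
Step 5: union(5, 0) -> merged; set of 5 now {0, 5}
Step 6: find(5) -> no change; set of 5 is {0, 5}
Step 7: union(4, 7) -> merged; set of 4 now {1, 4, 7, 9}
Step 8: union(4, 6) -> merged; set of 4 now {1, 4, 6, 7, 9}
Step 9: union(6, 1) -> already same set; set of 6 now {1, 4, 6, 7, 9}
Step 10: union(8, 6) -> merged; set of 8 now {1, 4, 6, 7, 8, 9}
Step 11: find(5) -> no change; set of 5 is {0, 5}
Step 12: union(7, 3) -> merged; set of 7 now {1, 3, 4, 6, 7, 8, 9}
Step 13: find(8) -> no change; set of 8 is {1, 3, 4, 6, 7, 8, 9}
Step 14: find(2) -> no change; set of 2 is {2}
Step 15: union(8, 2) -> merged; set of 8 now {1, 2, 3, 4, 6, 7, 8, 9}
Step 16: find(2) -> no change; set of 2 is {1, 2, 3, 4, 6, 7, 8, 9}
Step 17: union(0, 5) -> already same set; set of 0 now {0, 5}
Step 18: find(5) -> no change; set of 5 is {0, 5}
Step 19: union(7, 1) -> already same set; set of 7 now {1, 2, 3, 4, 6, 7, 8, 9}
Step 20: union(2, 9) -> already same set; set of 2 now {1, 2, 3, 4, 6, 7, 8, 9}
Step 21: union(0, 5) -> already same set; set of 0 now {0, 5}
Step 22: find(0) -> no change; set of 0 is {0, 5}
Step 23: find(6) -> no change; set of 6 is {1, 2, 3, 4, 6, 7, 8, 9}
Set of 3: {1, 2, 3, 4, 6, 7, 8, 9}; 0 is not a member.

Answer: no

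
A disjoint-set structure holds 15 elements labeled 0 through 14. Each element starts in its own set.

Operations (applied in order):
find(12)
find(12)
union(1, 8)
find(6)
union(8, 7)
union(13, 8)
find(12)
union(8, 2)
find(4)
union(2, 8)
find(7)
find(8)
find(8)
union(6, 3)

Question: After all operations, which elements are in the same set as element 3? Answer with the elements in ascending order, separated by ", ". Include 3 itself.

Step 1: find(12) -> no change; set of 12 is {12}
Step 2: find(12) -> no change; set of 12 is {12}
Step 3: union(1, 8) -> merged; set of 1 now {1, 8}
Step 4: find(6) -> no change; set of 6 is {6}
Step 5: union(8, 7) -> merged; set of 8 now {1, 7, 8}
Step 6: union(13, 8) -> merged; set of 13 now {1, 7, 8, 13}
Step 7: find(12) -> no change; set of 12 is {12}
Step 8: union(8, 2) -> merged; set of 8 now {1, 2, 7, 8, 13}
Step 9: find(4) -> no change; set of 4 is {4}
Step 10: union(2, 8) -> already same set; set of 2 now {1, 2, 7, 8, 13}
Step 11: find(7) -> no change; set of 7 is {1, 2, 7, 8, 13}
Step 12: find(8) -> no change; set of 8 is {1, 2, 7, 8, 13}
Step 13: find(8) -> no change; set of 8 is {1, 2, 7, 8, 13}
Step 14: union(6, 3) -> merged; set of 6 now {3, 6}
Component of 3: {3, 6}

Answer: 3, 6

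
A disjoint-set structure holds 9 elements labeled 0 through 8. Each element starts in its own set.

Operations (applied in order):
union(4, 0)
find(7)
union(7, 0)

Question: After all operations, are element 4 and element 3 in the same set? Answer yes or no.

Answer: no

Derivation:
Step 1: union(4, 0) -> merged; set of 4 now {0, 4}
Step 2: find(7) -> no change; set of 7 is {7}
Step 3: union(7, 0) -> merged; set of 7 now {0, 4, 7}
Set of 4: {0, 4, 7}; 3 is not a member.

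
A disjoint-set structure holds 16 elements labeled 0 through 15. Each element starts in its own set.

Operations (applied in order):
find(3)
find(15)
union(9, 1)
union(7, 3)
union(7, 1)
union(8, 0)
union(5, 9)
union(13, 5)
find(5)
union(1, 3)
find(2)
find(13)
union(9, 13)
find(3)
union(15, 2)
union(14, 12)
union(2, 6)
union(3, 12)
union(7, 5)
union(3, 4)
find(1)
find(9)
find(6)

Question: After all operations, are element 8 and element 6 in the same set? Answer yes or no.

Answer: no

Derivation:
Step 1: find(3) -> no change; set of 3 is {3}
Step 2: find(15) -> no change; set of 15 is {15}
Step 3: union(9, 1) -> merged; set of 9 now {1, 9}
Step 4: union(7, 3) -> merged; set of 7 now {3, 7}
Step 5: union(7, 1) -> merged; set of 7 now {1, 3, 7, 9}
Step 6: union(8, 0) -> merged; set of 8 now {0, 8}
Step 7: union(5, 9) -> merged; set of 5 now {1, 3, 5, 7, 9}
Step 8: union(13, 5) -> merged; set of 13 now {1, 3, 5, 7, 9, 13}
Step 9: find(5) -> no change; set of 5 is {1, 3, 5, 7, 9, 13}
Step 10: union(1, 3) -> already same set; set of 1 now {1, 3, 5, 7, 9, 13}
Step 11: find(2) -> no change; set of 2 is {2}
Step 12: find(13) -> no change; set of 13 is {1, 3, 5, 7, 9, 13}
Step 13: union(9, 13) -> already same set; set of 9 now {1, 3, 5, 7, 9, 13}
Step 14: find(3) -> no change; set of 3 is {1, 3, 5, 7, 9, 13}
Step 15: union(15, 2) -> merged; set of 15 now {2, 15}
Step 16: union(14, 12) -> merged; set of 14 now {12, 14}
Step 17: union(2, 6) -> merged; set of 2 now {2, 6, 15}
Step 18: union(3, 12) -> merged; set of 3 now {1, 3, 5, 7, 9, 12, 13, 14}
Step 19: union(7, 5) -> already same set; set of 7 now {1, 3, 5, 7, 9, 12, 13, 14}
Step 20: union(3, 4) -> merged; set of 3 now {1, 3, 4, 5, 7, 9, 12, 13, 14}
Step 21: find(1) -> no change; set of 1 is {1, 3, 4, 5, 7, 9, 12, 13, 14}
Step 22: find(9) -> no change; set of 9 is {1, 3, 4, 5, 7, 9, 12, 13, 14}
Step 23: find(6) -> no change; set of 6 is {2, 6, 15}
Set of 8: {0, 8}; 6 is not a member.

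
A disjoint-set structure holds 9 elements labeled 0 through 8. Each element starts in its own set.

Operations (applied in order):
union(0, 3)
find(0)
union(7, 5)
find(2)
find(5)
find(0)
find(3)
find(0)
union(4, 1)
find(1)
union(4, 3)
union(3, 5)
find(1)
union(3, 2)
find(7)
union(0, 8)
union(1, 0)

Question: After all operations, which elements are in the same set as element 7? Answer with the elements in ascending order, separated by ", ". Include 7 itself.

Answer: 0, 1, 2, 3, 4, 5, 7, 8

Derivation:
Step 1: union(0, 3) -> merged; set of 0 now {0, 3}
Step 2: find(0) -> no change; set of 0 is {0, 3}
Step 3: union(7, 5) -> merged; set of 7 now {5, 7}
Step 4: find(2) -> no change; set of 2 is {2}
Step 5: find(5) -> no change; set of 5 is {5, 7}
Step 6: find(0) -> no change; set of 0 is {0, 3}
Step 7: find(3) -> no change; set of 3 is {0, 3}
Step 8: find(0) -> no change; set of 0 is {0, 3}
Step 9: union(4, 1) -> merged; set of 4 now {1, 4}
Step 10: find(1) -> no change; set of 1 is {1, 4}
Step 11: union(4, 3) -> merged; set of 4 now {0, 1, 3, 4}
Step 12: union(3, 5) -> merged; set of 3 now {0, 1, 3, 4, 5, 7}
Step 13: find(1) -> no change; set of 1 is {0, 1, 3, 4, 5, 7}
Step 14: union(3, 2) -> merged; set of 3 now {0, 1, 2, 3, 4, 5, 7}
Step 15: find(7) -> no change; set of 7 is {0, 1, 2, 3, 4, 5, 7}
Step 16: union(0, 8) -> merged; set of 0 now {0, 1, 2, 3, 4, 5, 7, 8}
Step 17: union(1, 0) -> already same set; set of 1 now {0, 1, 2, 3, 4, 5, 7, 8}
Component of 7: {0, 1, 2, 3, 4, 5, 7, 8}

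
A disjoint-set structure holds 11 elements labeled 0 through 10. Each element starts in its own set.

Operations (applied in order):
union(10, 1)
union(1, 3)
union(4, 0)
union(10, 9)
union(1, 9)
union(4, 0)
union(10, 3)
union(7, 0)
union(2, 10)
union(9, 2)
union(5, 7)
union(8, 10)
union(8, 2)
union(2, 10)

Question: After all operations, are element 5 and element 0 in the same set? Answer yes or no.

Answer: yes

Derivation:
Step 1: union(10, 1) -> merged; set of 10 now {1, 10}
Step 2: union(1, 3) -> merged; set of 1 now {1, 3, 10}
Step 3: union(4, 0) -> merged; set of 4 now {0, 4}
Step 4: union(10, 9) -> merged; set of 10 now {1, 3, 9, 10}
Step 5: union(1, 9) -> already same set; set of 1 now {1, 3, 9, 10}
Step 6: union(4, 0) -> already same set; set of 4 now {0, 4}
Step 7: union(10, 3) -> already same set; set of 10 now {1, 3, 9, 10}
Step 8: union(7, 0) -> merged; set of 7 now {0, 4, 7}
Step 9: union(2, 10) -> merged; set of 2 now {1, 2, 3, 9, 10}
Step 10: union(9, 2) -> already same set; set of 9 now {1, 2, 3, 9, 10}
Step 11: union(5, 7) -> merged; set of 5 now {0, 4, 5, 7}
Step 12: union(8, 10) -> merged; set of 8 now {1, 2, 3, 8, 9, 10}
Step 13: union(8, 2) -> already same set; set of 8 now {1, 2, 3, 8, 9, 10}
Step 14: union(2, 10) -> already same set; set of 2 now {1, 2, 3, 8, 9, 10}
Set of 5: {0, 4, 5, 7}; 0 is a member.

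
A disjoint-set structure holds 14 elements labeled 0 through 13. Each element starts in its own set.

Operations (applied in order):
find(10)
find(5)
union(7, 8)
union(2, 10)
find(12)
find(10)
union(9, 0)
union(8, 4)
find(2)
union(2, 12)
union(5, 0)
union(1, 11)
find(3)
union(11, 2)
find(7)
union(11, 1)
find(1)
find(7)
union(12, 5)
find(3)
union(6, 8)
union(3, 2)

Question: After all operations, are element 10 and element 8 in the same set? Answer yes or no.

Step 1: find(10) -> no change; set of 10 is {10}
Step 2: find(5) -> no change; set of 5 is {5}
Step 3: union(7, 8) -> merged; set of 7 now {7, 8}
Step 4: union(2, 10) -> merged; set of 2 now {2, 10}
Step 5: find(12) -> no change; set of 12 is {12}
Step 6: find(10) -> no change; set of 10 is {2, 10}
Step 7: union(9, 0) -> merged; set of 9 now {0, 9}
Step 8: union(8, 4) -> merged; set of 8 now {4, 7, 8}
Step 9: find(2) -> no change; set of 2 is {2, 10}
Step 10: union(2, 12) -> merged; set of 2 now {2, 10, 12}
Step 11: union(5, 0) -> merged; set of 5 now {0, 5, 9}
Step 12: union(1, 11) -> merged; set of 1 now {1, 11}
Step 13: find(3) -> no change; set of 3 is {3}
Step 14: union(11, 2) -> merged; set of 11 now {1, 2, 10, 11, 12}
Step 15: find(7) -> no change; set of 7 is {4, 7, 8}
Step 16: union(11, 1) -> already same set; set of 11 now {1, 2, 10, 11, 12}
Step 17: find(1) -> no change; set of 1 is {1, 2, 10, 11, 12}
Step 18: find(7) -> no change; set of 7 is {4, 7, 8}
Step 19: union(12, 5) -> merged; set of 12 now {0, 1, 2, 5, 9, 10, 11, 12}
Step 20: find(3) -> no change; set of 3 is {3}
Step 21: union(6, 8) -> merged; set of 6 now {4, 6, 7, 8}
Step 22: union(3, 2) -> merged; set of 3 now {0, 1, 2, 3, 5, 9, 10, 11, 12}
Set of 10: {0, 1, 2, 3, 5, 9, 10, 11, 12}; 8 is not a member.

Answer: no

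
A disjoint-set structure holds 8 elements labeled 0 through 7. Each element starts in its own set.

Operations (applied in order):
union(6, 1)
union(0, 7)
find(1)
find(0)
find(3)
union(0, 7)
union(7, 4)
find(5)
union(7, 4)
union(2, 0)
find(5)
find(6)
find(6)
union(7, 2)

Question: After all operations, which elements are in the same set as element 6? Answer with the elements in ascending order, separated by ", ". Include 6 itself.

Answer: 1, 6

Derivation:
Step 1: union(6, 1) -> merged; set of 6 now {1, 6}
Step 2: union(0, 7) -> merged; set of 0 now {0, 7}
Step 3: find(1) -> no change; set of 1 is {1, 6}
Step 4: find(0) -> no change; set of 0 is {0, 7}
Step 5: find(3) -> no change; set of 3 is {3}
Step 6: union(0, 7) -> already same set; set of 0 now {0, 7}
Step 7: union(7, 4) -> merged; set of 7 now {0, 4, 7}
Step 8: find(5) -> no change; set of 5 is {5}
Step 9: union(7, 4) -> already same set; set of 7 now {0, 4, 7}
Step 10: union(2, 0) -> merged; set of 2 now {0, 2, 4, 7}
Step 11: find(5) -> no change; set of 5 is {5}
Step 12: find(6) -> no change; set of 6 is {1, 6}
Step 13: find(6) -> no change; set of 6 is {1, 6}
Step 14: union(7, 2) -> already same set; set of 7 now {0, 2, 4, 7}
Component of 6: {1, 6}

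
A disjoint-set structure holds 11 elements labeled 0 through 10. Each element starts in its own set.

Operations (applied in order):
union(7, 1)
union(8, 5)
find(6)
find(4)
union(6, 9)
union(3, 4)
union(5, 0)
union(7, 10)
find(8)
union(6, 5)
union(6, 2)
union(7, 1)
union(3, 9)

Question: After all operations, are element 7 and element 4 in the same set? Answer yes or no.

Answer: no

Derivation:
Step 1: union(7, 1) -> merged; set of 7 now {1, 7}
Step 2: union(8, 5) -> merged; set of 8 now {5, 8}
Step 3: find(6) -> no change; set of 6 is {6}
Step 4: find(4) -> no change; set of 4 is {4}
Step 5: union(6, 9) -> merged; set of 6 now {6, 9}
Step 6: union(3, 4) -> merged; set of 3 now {3, 4}
Step 7: union(5, 0) -> merged; set of 5 now {0, 5, 8}
Step 8: union(7, 10) -> merged; set of 7 now {1, 7, 10}
Step 9: find(8) -> no change; set of 8 is {0, 5, 8}
Step 10: union(6, 5) -> merged; set of 6 now {0, 5, 6, 8, 9}
Step 11: union(6, 2) -> merged; set of 6 now {0, 2, 5, 6, 8, 9}
Step 12: union(7, 1) -> already same set; set of 7 now {1, 7, 10}
Step 13: union(3, 9) -> merged; set of 3 now {0, 2, 3, 4, 5, 6, 8, 9}
Set of 7: {1, 7, 10}; 4 is not a member.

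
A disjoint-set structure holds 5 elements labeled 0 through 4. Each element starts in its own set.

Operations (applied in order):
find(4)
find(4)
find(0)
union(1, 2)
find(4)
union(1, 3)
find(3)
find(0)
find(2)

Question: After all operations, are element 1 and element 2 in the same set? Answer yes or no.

Answer: yes

Derivation:
Step 1: find(4) -> no change; set of 4 is {4}
Step 2: find(4) -> no change; set of 4 is {4}
Step 3: find(0) -> no change; set of 0 is {0}
Step 4: union(1, 2) -> merged; set of 1 now {1, 2}
Step 5: find(4) -> no change; set of 4 is {4}
Step 6: union(1, 3) -> merged; set of 1 now {1, 2, 3}
Step 7: find(3) -> no change; set of 3 is {1, 2, 3}
Step 8: find(0) -> no change; set of 0 is {0}
Step 9: find(2) -> no change; set of 2 is {1, 2, 3}
Set of 1: {1, 2, 3}; 2 is a member.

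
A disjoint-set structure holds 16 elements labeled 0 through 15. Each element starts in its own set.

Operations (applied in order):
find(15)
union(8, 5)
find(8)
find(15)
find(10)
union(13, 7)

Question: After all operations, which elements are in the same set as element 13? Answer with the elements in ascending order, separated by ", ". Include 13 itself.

Answer: 7, 13

Derivation:
Step 1: find(15) -> no change; set of 15 is {15}
Step 2: union(8, 5) -> merged; set of 8 now {5, 8}
Step 3: find(8) -> no change; set of 8 is {5, 8}
Step 4: find(15) -> no change; set of 15 is {15}
Step 5: find(10) -> no change; set of 10 is {10}
Step 6: union(13, 7) -> merged; set of 13 now {7, 13}
Component of 13: {7, 13}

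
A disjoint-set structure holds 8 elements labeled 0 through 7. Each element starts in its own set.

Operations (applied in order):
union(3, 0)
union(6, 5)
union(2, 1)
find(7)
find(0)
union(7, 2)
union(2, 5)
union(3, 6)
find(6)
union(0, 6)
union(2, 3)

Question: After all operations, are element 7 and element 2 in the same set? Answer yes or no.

Step 1: union(3, 0) -> merged; set of 3 now {0, 3}
Step 2: union(6, 5) -> merged; set of 6 now {5, 6}
Step 3: union(2, 1) -> merged; set of 2 now {1, 2}
Step 4: find(7) -> no change; set of 7 is {7}
Step 5: find(0) -> no change; set of 0 is {0, 3}
Step 6: union(7, 2) -> merged; set of 7 now {1, 2, 7}
Step 7: union(2, 5) -> merged; set of 2 now {1, 2, 5, 6, 7}
Step 8: union(3, 6) -> merged; set of 3 now {0, 1, 2, 3, 5, 6, 7}
Step 9: find(6) -> no change; set of 6 is {0, 1, 2, 3, 5, 6, 7}
Step 10: union(0, 6) -> already same set; set of 0 now {0, 1, 2, 3, 5, 6, 7}
Step 11: union(2, 3) -> already same set; set of 2 now {0, 1, 2, 3, 5, 6, 7}
Set of 7: {0, 1, 2, 3, 5, 6, 7}; 2 is a member.

Answer: yes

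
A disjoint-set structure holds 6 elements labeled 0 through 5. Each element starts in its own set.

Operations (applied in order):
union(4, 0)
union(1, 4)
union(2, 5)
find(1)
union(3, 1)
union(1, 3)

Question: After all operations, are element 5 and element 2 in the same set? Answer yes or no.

Answer: yes

Derivation:
Step 1: union(4, 0) -> merged; set of 4 now {0, 4}
Step 2: union(1, 4) -> merged; set of 1 now {0, 1, 4}
Step 3: union(2, 5) -> merged; set of 2 now {2, 5}
Step 4: find(1) -> no change; set of 1 is {0, 1, 4}
Step 5: union(3, 1) -> merged; set of 3 now {0, 1, 3, 4}
Step 6: union(1, 3) -> already same set; set of 1 now {0, 1, 3, 4}
Set of 5: {2, 5}; 2 is a member.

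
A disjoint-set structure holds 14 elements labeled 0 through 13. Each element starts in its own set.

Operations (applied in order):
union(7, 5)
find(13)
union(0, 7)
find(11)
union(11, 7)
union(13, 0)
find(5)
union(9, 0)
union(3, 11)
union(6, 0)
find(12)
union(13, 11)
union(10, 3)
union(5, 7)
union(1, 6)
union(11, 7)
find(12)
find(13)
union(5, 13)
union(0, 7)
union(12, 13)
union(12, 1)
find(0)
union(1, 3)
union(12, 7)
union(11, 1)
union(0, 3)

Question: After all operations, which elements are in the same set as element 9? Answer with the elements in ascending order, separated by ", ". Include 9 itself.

Step 1: union(7, 5) -> merged; set of 7 now {5, 7}
Step 2: find(13) -> no change; set of 13 is {13}
Step 3: union(0, 7) -> merged; set of 0 now {0, 5, 7}
Step 4: find(11) -> no change; set of 11 is {11}
Step 5: union(11, 7) -> merged; set of 11 now {0, 5, 7, 11}
Step 6: union(13, 0) -> merged; set of 13 now {0, 5, 7, 11, 13}
Step 7: find(5) -> no change; set of 5 is {0, 5, 7, 11, 13}
Step 8: union(9, 0) -> merged; set of 9 now {0, 5, 7, 9, 11, 13}
Step 9: union(3, 11) -> merged; set of 3 now {0, 3, 5, 7, 9, 11, 13}
Step 10: union(6, 0) -> merged; set of 6 now {0, 3, 5, 6, 7, 9, 11, 13}
Step 11: find(12) -> no change; set of 12 is {12}
Step 12: union(13, 11) -> already same set; set of 13 now {0, 3, 5, 6, 7, 9, 11, 13}
Step 13: union(10, 3) -> merged; set of 10 now {0, 3, 5, 6, 7, 9, 10, 11, 13}
Step 14: union(5, 7) -> already same set; set of 5 now {0, 3, 5, 6, 7, 9, 10, 11, 13}
Step 15: union(1, 6) -> merged; set of 1 now {0, 1, 3, 5, 6, 7, 9, 10, 11, 13}
Step 16: union(11, 7) -> already same set; set of 11 now {0, 1, 3, 5, 6, 7, 9, 10, 11, 13}
Step 17: find(12) -> no change; set of 12 is {12}
Step 18: find(13) -> no change; set of 13 is {0, 1, 3, 5, 6, 7, 9, 10, 11, 13}
Step 19: union(5, 13) -> already same set; set of 5 now {0, 1, 3, 5, 6, 7, 9, 10, 11, 13}
Step 20: union(0, 7) -> already same set; set of 0 now {0, 1, 3, 5, 6, 7, 9, 10, 11, 13}
Step 21: union(12, 13) -> merged; set of 12 now {0, 1, 3, 5, 6, 7, 9, 10, 11, 12, 13}
Step 22: union(12, 1) -> already same set; set of 12 now {0, 1, 3, 5, 6, 7, 9, 10, 11, 12, 13}
Step 23: find(0) -> no change; set of 0 is {0, 1, 3, 5, 6, 7, 9, 10, 11, 12, 13}
Step 24: union(1, 3) -> already same set; set of 1 now {0, 1, 3, 5, 6, 7, 9, 10, 11, 12, 13}
Step 25: union(12, 7) -> already same set; set of 12 now {0, 1, 3, 5, 6, 7, 9, 10, 11, 12, 13}
Step 26: union(11, 1) -> already same set; set of 11 now {0, 1, 3, 5, 6, 7, 9, 10, 11, 12, 13}
Step 27: union(0, 3) -> already same set; set of 0 now {0, 1, 3, 5, 6, 7, 9, 10, 11, 12, 13}
Component of 9: {0, 1, 3, 5, 6, 7, 9, 10, 11, 12, 13}

Answer: 0, 1, 3, 5, 6, 7, 9, 10, 11, 12, 13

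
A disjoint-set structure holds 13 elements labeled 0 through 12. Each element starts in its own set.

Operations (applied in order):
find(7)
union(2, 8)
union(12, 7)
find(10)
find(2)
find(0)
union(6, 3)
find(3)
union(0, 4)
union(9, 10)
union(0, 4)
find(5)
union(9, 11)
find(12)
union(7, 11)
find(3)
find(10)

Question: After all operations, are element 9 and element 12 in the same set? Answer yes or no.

Answer: yes

Derivation:
Step 1: find(7) -> no change; set of 7 is {7}
Step 2: union(2, 8) -> merged; set of 2 now {2, 8}
Step 3: union(12, 7) -> merged; set of 12 now {7, 12}
Step 4: find(10) -> no change; set of 10 is {10}
Step 5: find(2) -> no change; set of 2 is {2, 8}
Step 6: find(0) -> no change; set of 0 is {0}
Step 7: union(6, 3) -> merged; set of 6 now {3, 6}
Step 8: find(3) -> no change; set of 3 is {3, 6}
Step 9: union(0, 4) -> merged; set of 0 now {0, 4}
Step 10: union(9, 10) -> merged; set of 9 now {9, 10}
Step 11: union(0, 4) -> already same set; set of 0 now {0, 4}
Step 12: find(5) -> no change; set of 5 is {5}
Step 13: union(9, 11) -> merged; set of 9 now {9, 10, 11}
Step 14: find(12) -> no change; set of 12 is {7, 12}
Step 15: union(7, 11) -> merged; set of 7 now {7, 9, 10, 11, 12}
Step 16: find(3) -> no change; set of 3 is {3, 6}
Step 17: find(10) -> no change; set of 10 is {7, 9, 10, 11, 12}
Set of 9: {7, 9, 10, 11, 12}; 12 is a member.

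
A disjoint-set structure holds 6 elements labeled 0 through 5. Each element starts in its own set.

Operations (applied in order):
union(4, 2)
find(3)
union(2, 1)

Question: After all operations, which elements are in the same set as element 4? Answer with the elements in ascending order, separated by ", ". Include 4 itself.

Answer: 1, 2, 4

Derivation:
Step 1: union(4, 2) -> merged; set of 4 now {2, 4}
Step 2: find(3) -> no change; set of 3 is {3}
Step 3: union(2, 1) -> merged; set of 2 now {1, 2, 4}
Component of 4: {1, 2, 4}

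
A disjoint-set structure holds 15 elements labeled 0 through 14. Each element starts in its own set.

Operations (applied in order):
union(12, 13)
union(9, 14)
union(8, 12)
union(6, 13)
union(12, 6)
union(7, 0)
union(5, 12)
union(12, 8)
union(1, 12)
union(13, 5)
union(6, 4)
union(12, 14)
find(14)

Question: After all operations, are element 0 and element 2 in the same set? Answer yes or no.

Step 1: union(12, 13) -> merged; set of 12 now {12, 13}
Step 2: union(9, 14) -> merged; set of 9 now {9, 14}
Step 3: union(8, 12) -> merged; set of 8 now {8, 12, 13}
Step 4: union(6, 13) -> merged; set of 6 now {6, 8, 12, 13}
Step 5: union(12, 6) -> already same set; set of 12 now {6, 8, 12, 13}
Step 6: union(7, 0) -> merged; set of 7 now {0, 7}
Step 7: union(5, 12) -> merged; set of 5 now {5, 6, 8, 12, 13}
Step 8: union(12, 8) -> already same set; set of 12 now {5, 6, 8, 12, 13}
Step 9: union(1, 12) -> merged; set of 1 now {1, 5, 6, 8, 12, 13}
Step 10: union(13, 5) -> already same set; set of 13 now {1, 5, 6, 8, 12, 13}
Step 11: union(6, 4) -> merged; set of 6 now {1, 4, 5, 6, 8, 12, 13}
Step 12: union(12, 14) -> merged; set of 12 now {1, 4, 5, 6, 8, 9, 12, 13, 14}
Step 13: find(14) -> no change; set of 14 is {1, 4, 5, 6, 8, 9, 12, 13, 14}
Set of 0: {0, 7}; 2 is not a member.

Answer: no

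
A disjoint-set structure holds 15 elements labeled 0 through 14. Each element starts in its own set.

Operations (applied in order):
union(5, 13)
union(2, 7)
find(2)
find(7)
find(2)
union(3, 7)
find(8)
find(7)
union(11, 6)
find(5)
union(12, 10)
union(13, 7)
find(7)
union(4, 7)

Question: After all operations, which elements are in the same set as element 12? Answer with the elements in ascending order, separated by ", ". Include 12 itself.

Answer: 10, 12

Derivation:
Step 1: union(5, 13) -> merged; set of 5 now {5, 13}
Step 2: union(2, 7) -> merged; set of 2 now {2, 7}
Step 3: find(2) -> no change; set of 2 is {2, 7}
Step 4: find(7) -> no change; set of 7 is {2, 7}
Step 5: find(2) -> no change; set of 2 is {2, 7}
Step 6: union(3, 7) -> merged; set of 3 now {2, 3, 7}
Step 7: find(8) -> no change; set of 8 is {8}
Step 8: find(7) -> no change; set of 7 is {2, 3, 7}
Step 9: union(11, 6) -> merged; set of 11 now {6, 11}
Step 10: find(5) -> no change; set of 5 is {5, 13}
Step 11: union(12, 10) -> merged; set of 12 now {10, 12}
Step 12: union(13, 7) -> merged; set of 13 now {2, 3, 5, 7, 13}
Step 13: find(7) -> no change; set of 7 is {2, 3, 5, 7, 13}
Step 14: union(4, 7) -> merged; set of 4 now {2, 3, 4, 5, 7, 13}
Component of 12: {10, 12}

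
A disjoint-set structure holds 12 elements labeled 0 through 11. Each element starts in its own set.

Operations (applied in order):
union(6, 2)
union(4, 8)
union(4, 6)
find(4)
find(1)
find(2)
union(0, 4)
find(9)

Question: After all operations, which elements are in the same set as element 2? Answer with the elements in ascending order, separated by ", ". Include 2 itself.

Step 1: union(6, 2) -> merged; set of 6 now {2, 6}
Step 2: union(4, 8) -> merged; set of 4 now {4, 8}
Step 3: union(4, 6) -> merged; set of 4 now {2, 4, 6, 8}
Step 4: find(4) -> no change; set of 4 is {2, 4, 6, 8}
Step 5: find(1) -> no change; set of 1 is {1}
Step 6: find(2) -> no change; set of 2 is {2, 4, 6, 8}
Step 7: union(0, 4) -> merged; set of 0 now {0, 2, 4, 6, 8}
Step 8: find(9) -> no change; set of 9 is {9}
Component of 2: {0, 2, 4, 6, 8}

Answer: 0, 2, 4, 6, 8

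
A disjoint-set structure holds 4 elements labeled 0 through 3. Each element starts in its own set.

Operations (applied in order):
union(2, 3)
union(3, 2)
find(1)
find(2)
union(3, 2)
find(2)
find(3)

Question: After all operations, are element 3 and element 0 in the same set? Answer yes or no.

Step 1: union(2, 3) -> merged; set of 2 now {2, 3}
Step 2: union(3, 2) -> already same set; set of 3 now {2, 3}
Step 3: find(1) -> no change; set of 1 is {1}
Step 4: find(2) -> no change; set of 2 is {2, 3}
Step 5: union(3, 2) -> already same set; set of 3 now {2, 3}
Step 6: find(2) -> no change; set of 2 is {2, 3}
Step 7: find(3) -> no change; set of 3 is {2, 3}
Set of 3: {2, 3}; 0 is not a member.

Answer: no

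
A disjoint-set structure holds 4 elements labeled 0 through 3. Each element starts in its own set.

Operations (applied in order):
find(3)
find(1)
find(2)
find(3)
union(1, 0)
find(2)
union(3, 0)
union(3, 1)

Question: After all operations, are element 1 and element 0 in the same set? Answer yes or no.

Answer: yes

Derivation:
Step 1: find(3) -> no change; set of 3 is {3}
Step 2: find(1) -> no change; set of 1 is {1}
Step 3: find(2) -> no change; set of 2 is {2}
Step 4: find(3) -> no change; set of 3 is {3}
Step 5: union(1, 0) -> merged; set of 1 now {0, 1}
Step 6: find(2) -> no change; set of 2 is {2}
Step 7: union(3, 0) -> merged; set of 3 now {0, 1, 3}
Step 8: union(3, 1) -> already same set; set of 3 now {0, 1, 3}
Set of 1: {0, 1, 3}; 0 is a member.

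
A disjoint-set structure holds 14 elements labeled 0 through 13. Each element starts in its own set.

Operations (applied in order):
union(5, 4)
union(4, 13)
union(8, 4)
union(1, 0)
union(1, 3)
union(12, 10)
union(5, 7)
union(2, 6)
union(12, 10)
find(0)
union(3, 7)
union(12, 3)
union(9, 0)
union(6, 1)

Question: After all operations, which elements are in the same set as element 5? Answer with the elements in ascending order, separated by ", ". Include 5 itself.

Step 1: union(5, 4) -> merged; set of 5 now {4, 5}
Step 2: union(4, 13) -> merged; set of 4 now {4, 5, 13}
Step 3: union(8, 4) -> merged; set of 8 now {4, 5, 8, 13}
Step 4: union(1, 0) -> merged; set of 1 now {0, 1}
Step 5: union(1, 3) -> merged; set of 1 now {0, 1, 3}
Step 6: union(12, 10) -> merged; set of 12 now {10, 12}
Step 7: union(5, 7) -> merged; set of 5 now {4, 5, 7, 8, 13}
Step 8: union(2, 6) -> merged; set of 2 now {2, 6}
Step 9: union(12, 10) -> already same set; set of 12 now {10, 12}
Step 10: find(0) -> no change; set of 0 is {0, 1, 3}
Step 11: union(3, 7) -> merged; set of 3 now {0, 1, 3, 4, 5, 7, 8, 13}
Step 12: union(12, 3) -> merged; set of 12 now {0, 1, 3, 4, 5, 7, 8, 10, 12, 13}
Step 13: union(9, 0) -> merged; set of 9 now {0, 1, 3, 4, 5, 7, 8, 9, 10, 12, 13}
Step 14: union(6, 1) -> merged; set of 6 now {0, 1, 2, 3, 4, 5, 6, 7, 8, 9, 10, 12, 13}
Component of 5: {0, 1, 2, 3, 4, 5, 6, 7, 8, 9, 10, 12, 13}

Answer: 0, 1, 2, 3, 4, 5, 6, 7, 8, 9, 10, 12, 13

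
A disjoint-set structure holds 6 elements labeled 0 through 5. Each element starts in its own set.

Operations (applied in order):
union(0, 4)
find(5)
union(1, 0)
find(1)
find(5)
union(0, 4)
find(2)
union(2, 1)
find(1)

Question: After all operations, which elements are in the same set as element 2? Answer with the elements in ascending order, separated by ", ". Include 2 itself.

Step 1: union(0, 4) -> merged; set of 0 now {0, 4}
Step 2: find(5) -> no change; set of 5 is {5}
Step 3: union(1, 0) -> merged; set of 1 now {0, 1, 4}
Step 4: find(1) -> no change; set of 1 is {0, 1, 4}
Step 5: find(5) -> no change; set of 5 is {5}
Step 6: union(0, 4) -> already same set; set of 0 now {0, 1, 4}
Step 7: find(2) -> no change; set of 2 is {2}
Step 8: union(2, 1) -> merged; set of 2 now {0, 1, 2, 4}
Step 9: find(1) -> no change; set of 1 is {0, 1, 2, 4}
Component of 2: {0, 1, 2, 4}

Answer: 0, 1, 2, 4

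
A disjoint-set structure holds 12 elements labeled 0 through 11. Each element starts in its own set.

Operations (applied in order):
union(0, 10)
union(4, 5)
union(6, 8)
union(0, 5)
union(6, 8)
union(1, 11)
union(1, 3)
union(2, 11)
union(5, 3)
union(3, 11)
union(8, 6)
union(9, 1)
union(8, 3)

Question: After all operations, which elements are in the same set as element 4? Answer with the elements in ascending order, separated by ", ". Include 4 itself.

Answer: 0, 1, 2, 3, 4, 5, 6, 8, 9, 10, 11

Derivation:
Step 1: union(0, 10) -> merged; set of 0 now {0, 10}
Step 2: union(4, 5) -> merged; set of 4 now {4, 5}
Step 3: union(6, 8) -> merged; set of 6 now {6, 8}
Step 4: union(0, 5) -> merged; set of 0 now {0, 4, 5, 10}
Step 5: union(6, 8) -> already same set; set of 6 now {6, 8}
Step 6: union(1, 11) -> merged; set of 1 now {1, 11}
Step 7: union(1, 3) -> merged; set of 1 now {1, 3, 11}
Step 8: union(2, 11) -> merged; set of 2 now {1, 2, 3, 11}
Step 9: union(5, 3) -> merged; set of 5 now {0, 1, 2, 3, 4, 5, 10, 11}
Step 10: union(3, 11) -> already same set; set of 3 now {0, 1, 2, 3, 4, 5, 10, 11}
Step 11: union(8, 6) -> already same set; set of 8 now {6, 8}
Step 12: union(9, 1) -> merged; set of 9 now {0, 1, 2, 3, 4, 5, 9, 10, 11}
Step 13: union(8, 3) -> merged; set of 8 now {0, 1, 2, 3, 4, 5, 6, 8, 9, 10, 11}
Component of 4: {0, 1, 2, 3, 4, 5, 6, 8, 9, 10, 11}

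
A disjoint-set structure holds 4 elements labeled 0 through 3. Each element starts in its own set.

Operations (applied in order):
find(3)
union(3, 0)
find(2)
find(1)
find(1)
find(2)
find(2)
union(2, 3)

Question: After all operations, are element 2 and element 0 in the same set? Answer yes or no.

Answer: yes

Derivation:
Step 1: find(3) -> no change; set of 3 is {3}
Step 2: union(3, 0) -> merged; set of 3 now {0, 3}
Step 3: find(2) -> no change; set of 2 is {2}
Step 4: find(1) -> no change; set of 1 is {1}
Step 5: find(1) -> no change; set of 1 is {1}
Step 6: find(2) -> no change; set of 2 is {2}
Step 7: find(2) -> no change; set of 2 is {2}
Step 8: union(2, 3) -> merged; set of 2 now {0, 2, 3}
Set of 2: {0, 2, 3}; 0 is a member.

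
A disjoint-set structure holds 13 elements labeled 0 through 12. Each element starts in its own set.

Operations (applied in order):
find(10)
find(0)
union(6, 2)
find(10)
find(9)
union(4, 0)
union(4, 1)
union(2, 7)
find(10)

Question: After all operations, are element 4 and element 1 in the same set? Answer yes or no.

Answer: yes

Derivation:
Step 1: find(10) -> no change; set of 10 is {10}
Step 2: find(0) -> no change; set of 0 is {0}
Step 3: union(6, 2) -> merged; set of 6 now {2, 6}
Step 4: find(10) -> no change; set of 10 is {10}
Step 5: find(9) -> no change; set of 9 is {9}
Step 6: union(4, 0) -> merged; set of 4 now {0, 4}
Step 7: union(4, 1) -> merged; set of 4 now {0, 1, 4}
Step 8: union(2, 7) -> merged; set of 2 now {2, 6, 7}
Step 9: find(10) -> no change; set of 10 is {10}
Set of 4: {0, 1, 4}; 1 is a member.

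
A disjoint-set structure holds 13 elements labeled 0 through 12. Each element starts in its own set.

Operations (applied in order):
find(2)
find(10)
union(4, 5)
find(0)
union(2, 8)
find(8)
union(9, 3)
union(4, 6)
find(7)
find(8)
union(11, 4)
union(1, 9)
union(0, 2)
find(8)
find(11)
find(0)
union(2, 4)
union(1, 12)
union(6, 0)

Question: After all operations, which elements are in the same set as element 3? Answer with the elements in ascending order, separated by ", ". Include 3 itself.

Answer: 1, 3, 9, 12

Derivation:
Step 1: find(2) -> no change; set of 2 is {2}
Step 2: find(10) -> no change; set of 10 is {10}
Step 3: union(4, 5) -> merged; set of 4 now {4, 5}
Step 4: find(0) -> no change; set of 0 is {0}
Step 5: union(2, 8) -> merged; set of 2 now {2, 8}
Step 6: find(8) -> no change; set of 8 is {2, 8}
Step 7: union(9, 3) -> merged; set of 9 now {3, 9}
Step 8: union(4, 6) -> merged; set of 4 now {4, 5, 6}
Step 9: find(7) -> no change; set of 7 is {7}
Step 10: find(8) -> no change; set of 8 is {2, 8}
Step 11: union(11, 4) -> merged; set of 11 now {4, 5, 6, 11}
Step 12: union(1, 9) -> merged; set of 1 now {1, 3, 9}
Step 13: union(0, 2) -> merged; set of 0 now {0, 2, 8}
Step 14: find(8) -> no change; set of 8 is {0, 2, 8}
Step 15: find(11) -> no change; set of 11 is {4, 5, 6, 11}
Step 16: find(0) -> no change; set of 0 is {0, 2, 8}
Step 17: union(2, 4) -> merged; set of 2 now {0, 2, 4, 5, 6, 8, 11}
Step 18: union(1, 12) -> merged; set of 1 now {1, 3, 9, 12}
Step 19: union(6, 0) -> already same set; set of 6 now {0, 2, 4, 5, 6, 8, 11}
Component of 3: {1, 3, 9, 12}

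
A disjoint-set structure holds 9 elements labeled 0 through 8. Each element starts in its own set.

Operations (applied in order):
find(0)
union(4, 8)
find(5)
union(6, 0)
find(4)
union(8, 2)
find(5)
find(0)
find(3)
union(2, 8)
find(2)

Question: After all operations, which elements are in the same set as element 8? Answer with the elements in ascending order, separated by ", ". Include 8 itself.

Answer: 2, 4, 8

Derivation:
Step 1: find(0) -> no change; set of 0 is {0}
Step 2: union(4, 8) -> merged; set of 4 now {4, 8}
Step 3: find(5) -> no change; set of 5 is {5}
Step 4: union(6, 0) -> merged; set of 6 now {0, 6}
Step 5: find(4) -> no change; set of 4 is {4, 8}
Step 6: union(8, 2) -> merged; set of 8 now {2, 4, 8}
Step 7: find(5) -> no change; set of 5 is {5}
Step 8: find(0) -> no change; set of 0 is {0, 6}
Step 9: find(3) -> no change; set of 3 is {3}
Step 10: union(2, 8) -> already same set; set of 2 now {2, 4, 8}
Step 11: find(2) -> no change; set of 2 is {2, 4, 8}
Component of 8: {2, 4, 8}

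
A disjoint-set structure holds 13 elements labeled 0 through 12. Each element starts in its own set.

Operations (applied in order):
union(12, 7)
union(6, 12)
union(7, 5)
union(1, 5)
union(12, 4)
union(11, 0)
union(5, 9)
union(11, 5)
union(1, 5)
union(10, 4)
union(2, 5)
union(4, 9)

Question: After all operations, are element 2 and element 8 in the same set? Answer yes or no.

Answer: no

Derivation:
Step 1: union(12, 7) -> merged; set of 12 now {7, 12}
Step 2: union(6, 12) -> merged; set of 6 now {6, 7, 12}
Step 3: union(7, 5) -> merged; set of 7 now {5, 6, 7, 12}
Step 4: union(1, 5) -> merged; set of 1 now {1, 5, 6, 7, 12}
Step 5: union(12, 4) -> merged; set of 12 now {1, 4, 5, 6, 7, 12}
Step 6: union(11, 0) -> merged; set of 11 now {0, 11}
Step 7: union(5, 9) -> merged; set of 5 now {1, 4, 5, 6, 7, 9, 12}
Step 8: union(11, 5) -> merged; set of 11 now {0, 1, 4, 5, 6, 7, 9, 11, 12}
Step 9: union(1, 5) -> already same set; set of 1 now {0, 1, 4, 5, 6, 7, 9, 11, 12}
Step 10: union(10, 4) -> merged; set of 10 now {0, 1, 4, 5, 6, 7, 9, 10, 11, 12}
Step 11: union(2, 5) -> merged; set of 2 now {0, 1, 2, 4, 5, 6, 7, 9, 10, 11, 12}
Step 12: union(4, 9) -> already same set; set of 4 now {0, 1, 2, 4, 5, 6, 7, 9, 10, 11, 12}
Set of 2: {0, 1, 2, 4, 5, 6, 7, 9, 10, 11, 12}; 8 is not a member.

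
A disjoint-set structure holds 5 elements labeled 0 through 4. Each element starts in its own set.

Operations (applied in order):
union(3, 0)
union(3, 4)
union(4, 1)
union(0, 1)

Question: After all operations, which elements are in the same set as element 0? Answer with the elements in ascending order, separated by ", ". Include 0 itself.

Step 1: union(3, 0) -> merged; set of 3 now {0, 3}
Step 2: union(3, 4) -> merged; set of 3 now {0, 3, 4}
Step 3: union(4, 1) -> merged; set of 4 now {0, 1, 3, 4}
Step 4: union(0, 1) -> already same set; set of 0 now {0, 1, 3, 4}
Component of 0: {0, 1, 3, 4}

Answer: 0, 1, 3, 4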